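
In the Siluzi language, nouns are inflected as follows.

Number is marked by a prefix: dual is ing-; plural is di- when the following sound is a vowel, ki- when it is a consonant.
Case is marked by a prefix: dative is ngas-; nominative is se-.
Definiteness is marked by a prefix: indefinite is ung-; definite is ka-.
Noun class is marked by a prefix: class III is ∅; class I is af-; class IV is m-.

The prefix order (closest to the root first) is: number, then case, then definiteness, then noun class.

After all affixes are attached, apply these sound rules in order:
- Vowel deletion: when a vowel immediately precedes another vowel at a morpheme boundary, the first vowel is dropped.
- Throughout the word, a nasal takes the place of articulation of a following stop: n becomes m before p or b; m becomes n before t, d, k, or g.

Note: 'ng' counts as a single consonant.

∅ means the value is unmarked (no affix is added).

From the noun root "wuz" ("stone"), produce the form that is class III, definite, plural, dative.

kangaskiwuz

Attach number plural ki- (before consonant 'w') → kiwuz.
Attach case dative ngas- → ngaskiwuz.
Attach definiteness definite ka- → kangaskiwuz.
noun class = class III: zero marking, form stays kangaskiwuz.
Vowel deletion: no change.
Nasal assimilation: no change.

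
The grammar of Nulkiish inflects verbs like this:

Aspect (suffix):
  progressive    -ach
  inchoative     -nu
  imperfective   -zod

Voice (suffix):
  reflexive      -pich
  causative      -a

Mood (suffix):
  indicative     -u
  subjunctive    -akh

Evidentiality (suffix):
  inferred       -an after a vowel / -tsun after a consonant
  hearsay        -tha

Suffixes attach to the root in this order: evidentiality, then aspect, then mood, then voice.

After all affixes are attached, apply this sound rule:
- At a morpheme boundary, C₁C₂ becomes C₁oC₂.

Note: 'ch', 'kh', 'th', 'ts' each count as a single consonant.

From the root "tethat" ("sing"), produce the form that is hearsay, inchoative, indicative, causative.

tethatothanuua

Attach evidentiality hearsay -tha → tethattha.
Attach aspect inchoative -nu → tethatthanu.
Attach mood indicative -u → tethatthanuu.
Attach voice causative -a → tethatthanuua.
Apply epenthesis: tethatthanuua → tethatothanuua.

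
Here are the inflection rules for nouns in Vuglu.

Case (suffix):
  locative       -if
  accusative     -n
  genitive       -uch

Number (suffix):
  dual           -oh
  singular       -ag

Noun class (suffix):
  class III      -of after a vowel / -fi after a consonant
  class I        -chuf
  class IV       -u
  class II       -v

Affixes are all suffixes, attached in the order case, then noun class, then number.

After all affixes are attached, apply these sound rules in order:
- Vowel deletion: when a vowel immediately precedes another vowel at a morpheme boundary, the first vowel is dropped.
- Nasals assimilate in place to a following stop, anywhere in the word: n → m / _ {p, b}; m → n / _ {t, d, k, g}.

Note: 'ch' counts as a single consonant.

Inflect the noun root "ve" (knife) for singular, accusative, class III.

venfag

Attach case accusative -n → ven.
Attach noun class class III -fi (after consonant 'n') → venfi.
Attach number singular -ag → venfiag.
Apply vowel deletion: venfiag → venfag.
Nasal assimilation: no change.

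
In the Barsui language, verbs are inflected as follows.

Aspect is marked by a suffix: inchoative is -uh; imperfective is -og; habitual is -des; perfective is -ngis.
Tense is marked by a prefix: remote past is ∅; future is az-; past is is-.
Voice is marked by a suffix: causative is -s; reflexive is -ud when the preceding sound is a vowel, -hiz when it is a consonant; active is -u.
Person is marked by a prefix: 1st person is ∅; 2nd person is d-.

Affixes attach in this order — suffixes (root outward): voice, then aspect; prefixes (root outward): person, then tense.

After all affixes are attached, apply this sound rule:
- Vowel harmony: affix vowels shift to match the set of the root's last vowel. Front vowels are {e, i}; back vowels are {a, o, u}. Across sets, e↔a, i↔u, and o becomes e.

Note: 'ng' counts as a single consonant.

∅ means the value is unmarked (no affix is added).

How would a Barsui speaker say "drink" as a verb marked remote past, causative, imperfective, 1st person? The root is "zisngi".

person = 1st person: zero marking, form stays zisngi.
Attach voice causative -s → zisngis.
tense = remote past: zero marking, form stays zisngis.
Attach aspect imperfective -og → zisngisog.
Apply vowel harmony: zisngisog → zisngiseg.

zisngiseg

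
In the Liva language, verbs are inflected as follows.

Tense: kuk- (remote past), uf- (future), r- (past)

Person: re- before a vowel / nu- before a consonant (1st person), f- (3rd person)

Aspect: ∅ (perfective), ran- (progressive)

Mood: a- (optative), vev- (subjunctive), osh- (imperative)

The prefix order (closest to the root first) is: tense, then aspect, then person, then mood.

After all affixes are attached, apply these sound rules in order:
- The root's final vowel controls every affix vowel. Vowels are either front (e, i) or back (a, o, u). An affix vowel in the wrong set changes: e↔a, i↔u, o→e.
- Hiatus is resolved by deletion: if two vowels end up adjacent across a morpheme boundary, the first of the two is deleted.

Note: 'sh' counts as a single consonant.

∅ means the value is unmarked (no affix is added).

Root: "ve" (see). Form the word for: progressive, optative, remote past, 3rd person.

Attach tense remote past kuk- → kukve.
Attach aspect progressive ran- → rankukve.
Attach person 3rd person f- → frankukve.
Attach mood optative a- → afrankukve.
Apply vowel harmony: afrankukve → efrenkikve.
Vowel deletion: no change.

efrenkikve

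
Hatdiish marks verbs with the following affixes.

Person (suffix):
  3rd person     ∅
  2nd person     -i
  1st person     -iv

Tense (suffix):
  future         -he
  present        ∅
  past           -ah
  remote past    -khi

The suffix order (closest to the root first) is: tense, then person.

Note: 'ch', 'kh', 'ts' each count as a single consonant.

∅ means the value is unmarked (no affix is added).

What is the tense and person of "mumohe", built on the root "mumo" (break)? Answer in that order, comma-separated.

Segment: mumo-he.
tense: -he → future.
person: ∅ → 3rd person.

future, 3rd person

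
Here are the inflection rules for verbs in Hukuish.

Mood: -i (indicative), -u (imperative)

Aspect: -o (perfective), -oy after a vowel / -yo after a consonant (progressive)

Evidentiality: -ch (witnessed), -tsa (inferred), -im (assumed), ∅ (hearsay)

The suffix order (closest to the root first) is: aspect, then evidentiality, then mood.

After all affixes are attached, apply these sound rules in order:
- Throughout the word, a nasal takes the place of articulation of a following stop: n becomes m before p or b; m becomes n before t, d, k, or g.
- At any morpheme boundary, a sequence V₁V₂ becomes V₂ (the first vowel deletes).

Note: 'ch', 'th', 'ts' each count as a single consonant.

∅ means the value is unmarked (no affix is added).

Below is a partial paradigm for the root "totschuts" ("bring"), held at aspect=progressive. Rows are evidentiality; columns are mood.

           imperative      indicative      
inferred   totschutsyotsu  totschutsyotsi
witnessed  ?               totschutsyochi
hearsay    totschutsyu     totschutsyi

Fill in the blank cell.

Attach aspect progressive -yo (after consonant 'ts') → totschutsyo.
Attach evidentiality witnessed -ch → totschutsyoch.
Attach mood imperative -u → totschutsyochu.
Nasal assimilation: no change.
Vowel deletion: no change.

totschutsyochu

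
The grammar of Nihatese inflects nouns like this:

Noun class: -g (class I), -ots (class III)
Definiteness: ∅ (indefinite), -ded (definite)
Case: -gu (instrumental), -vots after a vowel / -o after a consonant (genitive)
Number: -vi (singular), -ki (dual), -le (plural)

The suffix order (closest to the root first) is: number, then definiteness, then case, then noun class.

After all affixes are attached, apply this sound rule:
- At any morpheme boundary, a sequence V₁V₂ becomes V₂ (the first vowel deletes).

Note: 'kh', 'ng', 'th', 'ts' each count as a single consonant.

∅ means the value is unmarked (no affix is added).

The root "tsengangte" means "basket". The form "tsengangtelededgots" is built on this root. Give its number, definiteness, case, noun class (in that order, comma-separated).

Segment: tsengangte-le-ded-gu-ots.
number: -le → plural.
definiteness: -ded → definite.
case: -gu → instrumental.
noun class: -ots → class III.

plural, definite, instrumental, class III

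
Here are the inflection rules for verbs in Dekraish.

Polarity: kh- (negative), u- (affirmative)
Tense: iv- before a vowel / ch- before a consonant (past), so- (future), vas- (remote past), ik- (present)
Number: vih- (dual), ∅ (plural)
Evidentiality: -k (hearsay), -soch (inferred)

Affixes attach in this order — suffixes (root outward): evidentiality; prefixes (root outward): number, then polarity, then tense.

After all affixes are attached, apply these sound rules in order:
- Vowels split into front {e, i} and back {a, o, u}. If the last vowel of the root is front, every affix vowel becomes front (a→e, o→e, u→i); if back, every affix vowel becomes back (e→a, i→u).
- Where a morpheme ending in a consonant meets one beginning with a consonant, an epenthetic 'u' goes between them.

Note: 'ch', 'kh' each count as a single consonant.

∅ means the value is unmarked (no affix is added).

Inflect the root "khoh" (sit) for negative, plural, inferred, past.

chukhukhohusoch

Attach evidentiality inferred -soch → khohsoch.
number = plural: zero marking, form stays khohsoch.
Attach polarity negative kh- → khkhohsoch.
Attach tense past ch- (before consonant 'kh') → chkhkhohsoch.
Vowel harmony: no change.
Apply epenthesis: chkhkhohsoch → chukhukhohusoch.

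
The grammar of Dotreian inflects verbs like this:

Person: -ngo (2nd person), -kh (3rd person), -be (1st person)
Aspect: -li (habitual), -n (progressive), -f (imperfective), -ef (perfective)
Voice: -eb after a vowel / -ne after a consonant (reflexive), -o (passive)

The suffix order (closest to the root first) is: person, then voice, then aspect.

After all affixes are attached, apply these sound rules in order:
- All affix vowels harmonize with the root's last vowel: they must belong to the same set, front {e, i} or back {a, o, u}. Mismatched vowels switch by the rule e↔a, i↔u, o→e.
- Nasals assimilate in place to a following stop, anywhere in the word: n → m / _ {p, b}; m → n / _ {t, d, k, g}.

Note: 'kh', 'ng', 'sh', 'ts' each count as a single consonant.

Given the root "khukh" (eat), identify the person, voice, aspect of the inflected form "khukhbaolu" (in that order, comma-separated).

Segment: khukh-be-o-li.
person: -be → 1st person.
voice: -o → passive.
aspect: -li → habitual.

1st person, passive, habitual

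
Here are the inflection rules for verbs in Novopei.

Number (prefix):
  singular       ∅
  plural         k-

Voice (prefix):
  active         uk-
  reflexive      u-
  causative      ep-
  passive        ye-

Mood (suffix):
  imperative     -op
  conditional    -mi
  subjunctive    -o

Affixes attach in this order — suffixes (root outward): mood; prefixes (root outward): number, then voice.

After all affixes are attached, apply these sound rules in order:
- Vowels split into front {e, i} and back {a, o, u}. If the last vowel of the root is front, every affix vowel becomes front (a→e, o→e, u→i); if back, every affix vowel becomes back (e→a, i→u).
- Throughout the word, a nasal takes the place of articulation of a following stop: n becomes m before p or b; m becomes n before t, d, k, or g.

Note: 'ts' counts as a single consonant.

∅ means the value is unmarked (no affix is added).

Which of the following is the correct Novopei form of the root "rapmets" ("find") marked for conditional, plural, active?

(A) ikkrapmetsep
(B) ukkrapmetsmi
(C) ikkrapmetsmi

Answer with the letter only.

Attach mood conditional -mi → rapmetsmi.
Attach number plural k- → krapmetsmi.
Attach voice active uk- → ukkrapmetsmi.
Apply vowel harmony: ukkrapmetsmi → ikkrapmetsmi.
Nasal assimilation: no change.
So the correct form is ikkrapmetsmi, option (C).
(A) ikkrapmetsep is wrong: it uses imperative instead of conditional for mood.
(B) ukkrapmetsmi is wrong: it fails to apply the sound rule(s).

C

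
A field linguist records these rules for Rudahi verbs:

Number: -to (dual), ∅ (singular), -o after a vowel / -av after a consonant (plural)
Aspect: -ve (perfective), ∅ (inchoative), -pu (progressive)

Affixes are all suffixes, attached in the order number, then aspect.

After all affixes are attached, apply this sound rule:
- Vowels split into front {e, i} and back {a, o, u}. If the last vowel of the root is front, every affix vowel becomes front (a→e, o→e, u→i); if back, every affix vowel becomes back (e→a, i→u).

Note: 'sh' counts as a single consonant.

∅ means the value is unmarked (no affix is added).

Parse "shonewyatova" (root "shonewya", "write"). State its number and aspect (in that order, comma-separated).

Segment: shonewya-to-ve.
number: -to → dual.
aspect: -ve → perfective.

dual, perfective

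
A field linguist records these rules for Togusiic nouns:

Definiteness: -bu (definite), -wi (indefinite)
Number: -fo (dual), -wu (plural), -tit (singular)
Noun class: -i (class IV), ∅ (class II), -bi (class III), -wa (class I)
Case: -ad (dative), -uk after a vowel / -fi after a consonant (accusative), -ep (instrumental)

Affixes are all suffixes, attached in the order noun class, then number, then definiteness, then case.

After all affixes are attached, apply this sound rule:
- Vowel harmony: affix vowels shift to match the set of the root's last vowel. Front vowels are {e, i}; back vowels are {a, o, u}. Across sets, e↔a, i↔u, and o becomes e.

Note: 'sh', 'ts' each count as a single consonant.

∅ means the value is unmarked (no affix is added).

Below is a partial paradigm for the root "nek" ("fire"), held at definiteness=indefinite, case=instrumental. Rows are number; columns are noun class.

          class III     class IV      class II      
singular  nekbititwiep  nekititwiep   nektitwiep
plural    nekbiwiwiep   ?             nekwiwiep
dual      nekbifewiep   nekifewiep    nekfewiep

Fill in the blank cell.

Attach noun class class IV -i → neki.
Attach number plural -wu → nekiwu.
Attach definiteness indefinite -wi → nekiwuwi.
Attach case instrumental -ep → nekiwuwiep.
Apply vowel harmony: nekiwuwiep → nekiwiwiep.

nekiwiwiep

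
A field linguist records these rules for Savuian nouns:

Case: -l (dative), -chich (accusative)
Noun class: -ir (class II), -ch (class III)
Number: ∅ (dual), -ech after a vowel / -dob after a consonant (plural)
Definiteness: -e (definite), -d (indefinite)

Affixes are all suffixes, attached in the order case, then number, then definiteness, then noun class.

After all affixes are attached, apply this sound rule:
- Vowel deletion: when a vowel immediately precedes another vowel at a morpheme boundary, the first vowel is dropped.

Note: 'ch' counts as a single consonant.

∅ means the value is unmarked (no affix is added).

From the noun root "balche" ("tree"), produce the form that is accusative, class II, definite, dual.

Attach case accusative -chich → balchechich.
number = dual: zero marking, form stays balchechich.
Attach definiteness definite -e → balchechiche.
Attach noun class class II -ir → balchechicheir.
Apply vowel deletion: balchechicheir → balchechichir.

balchechichir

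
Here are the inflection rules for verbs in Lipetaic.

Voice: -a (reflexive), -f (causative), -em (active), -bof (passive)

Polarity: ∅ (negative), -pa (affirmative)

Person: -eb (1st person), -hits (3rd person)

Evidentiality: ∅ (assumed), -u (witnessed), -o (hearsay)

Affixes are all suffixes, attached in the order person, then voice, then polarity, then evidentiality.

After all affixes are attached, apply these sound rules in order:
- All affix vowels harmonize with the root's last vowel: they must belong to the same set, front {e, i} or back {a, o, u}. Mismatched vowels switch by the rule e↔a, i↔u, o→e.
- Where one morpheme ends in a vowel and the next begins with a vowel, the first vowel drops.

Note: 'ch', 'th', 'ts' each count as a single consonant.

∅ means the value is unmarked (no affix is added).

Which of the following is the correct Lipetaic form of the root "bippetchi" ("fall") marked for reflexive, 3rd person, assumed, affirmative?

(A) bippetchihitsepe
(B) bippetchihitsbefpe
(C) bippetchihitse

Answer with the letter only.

A

Attach person 3rd person -hits → bippetchihits.
Attach voice reflexive -a → bippetchihitsa.
Attach polarity affirmative -pa → bippetchihitsapa.
evidentiality = assumed: zero marking, form stays bippetchihitsapa.
Apply vowel harmony: bippetchihitsapa → bippetchihitsepe.
Vowel deletion: no change.
So the correct form is bippetchihitsepe, option (A).
(C) bippetchihitse is wrong: it uses negative instead of affirmative for polarity.
(B) bippetchihitsbefpe is wrong: it uses passive instead of reflexive for voice.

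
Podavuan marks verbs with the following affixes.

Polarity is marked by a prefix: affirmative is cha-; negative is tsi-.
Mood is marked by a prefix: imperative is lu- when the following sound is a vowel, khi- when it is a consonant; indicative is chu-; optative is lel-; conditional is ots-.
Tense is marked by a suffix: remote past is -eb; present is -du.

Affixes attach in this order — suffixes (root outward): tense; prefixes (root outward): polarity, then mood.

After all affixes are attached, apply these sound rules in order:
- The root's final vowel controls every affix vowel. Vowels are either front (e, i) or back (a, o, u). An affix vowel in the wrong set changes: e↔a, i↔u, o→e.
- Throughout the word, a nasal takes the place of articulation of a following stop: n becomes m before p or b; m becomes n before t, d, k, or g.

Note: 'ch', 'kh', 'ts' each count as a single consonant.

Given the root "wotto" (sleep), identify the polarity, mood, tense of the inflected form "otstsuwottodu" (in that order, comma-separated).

Segment: ots-tsi-wotto-du.
polarity: tsi- → negative.
mood: ots- → conditional.
tense: -du → present.

negative, conditional, present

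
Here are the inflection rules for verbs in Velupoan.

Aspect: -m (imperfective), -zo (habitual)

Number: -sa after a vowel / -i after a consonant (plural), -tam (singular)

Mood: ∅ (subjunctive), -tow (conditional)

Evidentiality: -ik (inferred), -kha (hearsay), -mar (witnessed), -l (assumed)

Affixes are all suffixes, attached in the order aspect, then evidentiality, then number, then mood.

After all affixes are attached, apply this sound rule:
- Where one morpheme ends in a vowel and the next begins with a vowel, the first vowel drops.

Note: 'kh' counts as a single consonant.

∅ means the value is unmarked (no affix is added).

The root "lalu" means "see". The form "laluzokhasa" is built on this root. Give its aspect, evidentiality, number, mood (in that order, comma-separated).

habitual, hearsay, plural, subjunctive

Segment: lalu-zo-kha-sa.
aspect: -zo → habitual.
evidentiality: -kha → hearsay.
number: -sa/i → plural.
mood: ∅ → subjunctive.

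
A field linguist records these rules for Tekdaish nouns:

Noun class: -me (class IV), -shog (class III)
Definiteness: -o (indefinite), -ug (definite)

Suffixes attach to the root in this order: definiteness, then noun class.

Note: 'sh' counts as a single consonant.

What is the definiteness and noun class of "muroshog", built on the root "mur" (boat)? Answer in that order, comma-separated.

indefinite, class III

Segment: mur-o-shog.
definiteness: -o → indefinite.
noun class: -shog → class III.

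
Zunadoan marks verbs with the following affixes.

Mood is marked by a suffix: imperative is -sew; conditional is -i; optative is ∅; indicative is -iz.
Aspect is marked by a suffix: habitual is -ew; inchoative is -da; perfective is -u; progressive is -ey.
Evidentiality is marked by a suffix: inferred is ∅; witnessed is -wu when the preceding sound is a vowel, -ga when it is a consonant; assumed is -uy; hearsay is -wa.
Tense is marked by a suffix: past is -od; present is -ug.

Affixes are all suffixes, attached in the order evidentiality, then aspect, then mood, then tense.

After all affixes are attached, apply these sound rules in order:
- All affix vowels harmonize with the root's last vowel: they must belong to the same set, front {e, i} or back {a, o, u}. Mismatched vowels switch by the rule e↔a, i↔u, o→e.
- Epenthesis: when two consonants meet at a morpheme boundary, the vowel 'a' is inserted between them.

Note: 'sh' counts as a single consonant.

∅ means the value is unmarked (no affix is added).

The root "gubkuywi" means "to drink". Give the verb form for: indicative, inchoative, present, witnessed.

Attach evidentiality witnessed -wu (after vowel 'i') → gubkuywiwu.
Attach aspect inchoative -da → gubkuywiwuda.
Attach mood indicative -iz → gubkuywiwudaiz.
Attach tense present -ug → gubkuywiwudaizug.
Apply vowel harmony: gubkuywiwudaizug → gubkuywiwideizig.
Epenthesis: no change.

gubkuywiwideizig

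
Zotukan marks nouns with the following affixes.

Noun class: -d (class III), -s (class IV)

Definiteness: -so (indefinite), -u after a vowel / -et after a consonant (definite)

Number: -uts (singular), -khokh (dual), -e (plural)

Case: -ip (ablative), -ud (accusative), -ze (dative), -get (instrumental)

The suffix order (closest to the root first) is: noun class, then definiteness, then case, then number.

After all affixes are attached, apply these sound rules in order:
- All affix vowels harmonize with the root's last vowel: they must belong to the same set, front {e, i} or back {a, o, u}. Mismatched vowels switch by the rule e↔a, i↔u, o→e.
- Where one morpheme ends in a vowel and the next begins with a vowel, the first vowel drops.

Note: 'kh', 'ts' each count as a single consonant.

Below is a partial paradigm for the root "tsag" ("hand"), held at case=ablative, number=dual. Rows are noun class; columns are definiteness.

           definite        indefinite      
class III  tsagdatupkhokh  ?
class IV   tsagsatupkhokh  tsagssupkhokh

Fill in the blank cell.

Attach noun class class III -d → tsagd.
Attach definiteness indefinite -so → tsagdso.
Attach case ablative -ip → tsagdsoip.
Attach number dual -khokh → tsagdsoipkhokh.
Apply vowel harmony: tsagdsoipkhokh → tsagdsoupkhokh.
Apply vowel deletion: tsagdsoupkhokh → tsagdsupkhokh.

tsagdsupkhokh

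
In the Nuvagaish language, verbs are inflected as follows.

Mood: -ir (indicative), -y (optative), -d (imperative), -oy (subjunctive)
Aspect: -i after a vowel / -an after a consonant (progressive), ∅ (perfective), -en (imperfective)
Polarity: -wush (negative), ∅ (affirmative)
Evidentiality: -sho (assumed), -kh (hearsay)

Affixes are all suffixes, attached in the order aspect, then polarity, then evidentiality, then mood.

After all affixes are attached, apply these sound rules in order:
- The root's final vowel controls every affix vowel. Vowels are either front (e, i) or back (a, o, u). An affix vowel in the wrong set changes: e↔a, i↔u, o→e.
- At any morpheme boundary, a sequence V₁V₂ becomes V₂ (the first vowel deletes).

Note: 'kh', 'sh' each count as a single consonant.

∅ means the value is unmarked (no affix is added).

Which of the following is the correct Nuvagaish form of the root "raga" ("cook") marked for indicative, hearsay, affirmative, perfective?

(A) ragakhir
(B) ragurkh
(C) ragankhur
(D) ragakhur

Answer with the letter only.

D

aspect = perfective: zero marking, form stays raga.
polarity = affirmative: zero marking, form stays raga.
Attach evidentiality hearsay -kh → ragakh.
Attach mood indicative -ir → ragakhir.
Apply vowel harmony: ragakhir → ragakhur.
Vowel deletion: no change.
So the correct form is ragakhur, option (D).
(B) ragurkh is wrong: it has the affixes in the wrong order.
(C) ragankhur is wrong: it uses imperfective instead of perfective for aspect.
(A) ragakhir is wrong: it fails to apply the sound rule(s).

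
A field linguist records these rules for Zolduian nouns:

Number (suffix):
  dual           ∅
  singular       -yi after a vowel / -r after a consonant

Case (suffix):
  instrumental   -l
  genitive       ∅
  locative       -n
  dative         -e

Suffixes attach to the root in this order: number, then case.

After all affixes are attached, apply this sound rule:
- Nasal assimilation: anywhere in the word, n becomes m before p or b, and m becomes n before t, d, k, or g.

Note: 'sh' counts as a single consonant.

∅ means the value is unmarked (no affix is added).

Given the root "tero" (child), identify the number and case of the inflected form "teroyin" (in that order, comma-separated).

Segment: tero-yi-n.
number: -yi/r → singular.
case: -n → locative.

singular, locative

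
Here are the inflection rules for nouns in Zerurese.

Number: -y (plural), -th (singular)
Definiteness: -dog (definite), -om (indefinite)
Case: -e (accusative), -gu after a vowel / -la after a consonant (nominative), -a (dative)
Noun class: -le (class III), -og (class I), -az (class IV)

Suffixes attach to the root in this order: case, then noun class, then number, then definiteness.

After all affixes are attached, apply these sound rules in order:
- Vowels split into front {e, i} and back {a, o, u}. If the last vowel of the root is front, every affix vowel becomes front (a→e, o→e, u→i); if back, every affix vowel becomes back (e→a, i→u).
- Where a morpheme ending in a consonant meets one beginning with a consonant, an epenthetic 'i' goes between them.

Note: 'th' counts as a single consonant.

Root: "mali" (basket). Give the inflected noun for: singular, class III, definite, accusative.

malielethideg

Attach case accusative -e → malie.
Attach noun class class III -le → maliele.
Attach number singular -th → malieleth.
Attach definiteness definite -dog → malielethdog.
Apply vowel harmony: malielethdog → malielethdeg.
Apply epenthesis: malielethdeg → malielethideg.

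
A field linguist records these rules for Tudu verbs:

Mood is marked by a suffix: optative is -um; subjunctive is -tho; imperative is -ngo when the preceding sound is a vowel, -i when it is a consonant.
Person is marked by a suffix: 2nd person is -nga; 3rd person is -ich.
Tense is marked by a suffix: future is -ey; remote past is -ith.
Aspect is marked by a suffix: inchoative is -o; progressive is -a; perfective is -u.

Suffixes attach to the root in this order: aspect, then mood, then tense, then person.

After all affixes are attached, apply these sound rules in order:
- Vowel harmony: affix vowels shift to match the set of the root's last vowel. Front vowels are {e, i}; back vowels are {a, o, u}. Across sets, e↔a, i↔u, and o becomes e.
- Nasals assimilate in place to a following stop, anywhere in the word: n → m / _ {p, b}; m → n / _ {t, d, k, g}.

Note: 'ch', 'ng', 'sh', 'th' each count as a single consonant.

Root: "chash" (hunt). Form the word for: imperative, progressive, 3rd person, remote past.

chashangouthuch

Attach aspect progressive -a → chasha.
Attach mood imperative -ngo (after vowel 'a') → chashango.
Attach tense remote past -ith → chashangoith.
Attach person 3rd person -ich → chashangoithich.
Apply vowel harmony: chashangoithich → chashangouthuch.
Nasal assimilation: no change.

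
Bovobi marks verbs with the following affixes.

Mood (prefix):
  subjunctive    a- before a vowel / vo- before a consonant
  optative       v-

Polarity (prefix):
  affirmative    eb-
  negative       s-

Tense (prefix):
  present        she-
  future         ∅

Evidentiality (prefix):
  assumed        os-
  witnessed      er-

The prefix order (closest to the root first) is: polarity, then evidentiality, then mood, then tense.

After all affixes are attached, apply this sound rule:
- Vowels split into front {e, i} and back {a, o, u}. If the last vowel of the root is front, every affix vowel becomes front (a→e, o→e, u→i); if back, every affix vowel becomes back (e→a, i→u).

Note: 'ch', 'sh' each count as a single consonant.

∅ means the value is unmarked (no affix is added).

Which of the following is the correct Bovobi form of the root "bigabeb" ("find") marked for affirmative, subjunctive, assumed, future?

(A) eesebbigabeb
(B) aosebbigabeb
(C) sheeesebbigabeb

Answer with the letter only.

A

Attach polarity affirmative eb- → ebbigabeb.
Attach evidentiality assumed os- → osebbigabeb.
Attach mood subjunctive a- (before vowel 'o') → aosebbigabeb.
tense = future: zero marking, form stays aosebbigabeb.
Apply vowel harmony: aosebbigabeb → eesebbigabeb.
So the correct form is eesebbigabeb, option (A).
(C) sheeesebbigabeb is wrong: it uses present instead of future for tense.
(B) aosebbigabeb is wrong: it fails to apply the sound rule(s).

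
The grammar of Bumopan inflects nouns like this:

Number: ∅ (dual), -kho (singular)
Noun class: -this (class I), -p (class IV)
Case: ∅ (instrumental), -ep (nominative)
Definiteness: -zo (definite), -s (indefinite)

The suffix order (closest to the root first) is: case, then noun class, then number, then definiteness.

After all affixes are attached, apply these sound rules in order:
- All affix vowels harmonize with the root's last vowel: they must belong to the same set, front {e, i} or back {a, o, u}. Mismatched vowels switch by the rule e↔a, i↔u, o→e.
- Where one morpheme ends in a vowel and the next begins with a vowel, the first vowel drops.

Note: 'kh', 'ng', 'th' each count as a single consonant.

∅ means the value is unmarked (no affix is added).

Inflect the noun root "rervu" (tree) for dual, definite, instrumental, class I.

rervuthuszo

case = instrumental: zero marking, form stays rervu.
Attach noun class class I -this → rervuthis.
number = dual: zero marking, form stays rervuthis.
Attach definiteness definite -zo → rervuthiszo.
Apply vowel harmony: rervuthiszo → rervuthuszo.
Vowel deletion: no change.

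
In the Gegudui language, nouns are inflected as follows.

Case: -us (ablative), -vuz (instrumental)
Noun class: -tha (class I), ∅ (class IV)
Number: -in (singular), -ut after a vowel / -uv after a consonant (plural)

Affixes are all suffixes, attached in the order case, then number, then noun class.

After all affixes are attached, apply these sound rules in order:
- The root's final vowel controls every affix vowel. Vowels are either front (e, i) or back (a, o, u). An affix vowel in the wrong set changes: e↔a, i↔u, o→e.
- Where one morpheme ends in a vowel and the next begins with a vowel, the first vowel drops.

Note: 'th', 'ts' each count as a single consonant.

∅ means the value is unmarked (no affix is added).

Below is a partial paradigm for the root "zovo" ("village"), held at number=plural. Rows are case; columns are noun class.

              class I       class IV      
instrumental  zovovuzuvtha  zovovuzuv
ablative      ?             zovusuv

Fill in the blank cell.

zovusuvtha

Attach case ablative -us → zovous.
Attach number plural -uv (after consonant 's') → zovousuv.
Attach noun class class I -tha → zovousuvtha.
Vowel harmony: no change.
Apply vowel deletion: zovousuvtha → zovusuvtha.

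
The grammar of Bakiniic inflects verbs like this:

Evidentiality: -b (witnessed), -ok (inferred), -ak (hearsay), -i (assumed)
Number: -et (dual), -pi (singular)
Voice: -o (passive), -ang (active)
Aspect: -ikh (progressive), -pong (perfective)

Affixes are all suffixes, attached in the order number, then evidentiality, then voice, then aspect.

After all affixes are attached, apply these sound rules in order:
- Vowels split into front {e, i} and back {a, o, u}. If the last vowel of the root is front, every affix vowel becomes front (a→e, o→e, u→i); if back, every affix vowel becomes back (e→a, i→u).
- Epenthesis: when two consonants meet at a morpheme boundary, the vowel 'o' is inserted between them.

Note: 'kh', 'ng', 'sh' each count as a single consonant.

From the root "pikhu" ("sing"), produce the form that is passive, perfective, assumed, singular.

pikhupuuopong

Attach number singular -pi → pikhupi.
Attach evidentiality assumed -i → pikhupii.
Attach voice passive -o → pikhupiio.
Attach aspect perfective -pong → pikhupiiopong.
Apply vowel harmony: pikhupiiopong → pikhupuuopong.
Epenthesis: no change.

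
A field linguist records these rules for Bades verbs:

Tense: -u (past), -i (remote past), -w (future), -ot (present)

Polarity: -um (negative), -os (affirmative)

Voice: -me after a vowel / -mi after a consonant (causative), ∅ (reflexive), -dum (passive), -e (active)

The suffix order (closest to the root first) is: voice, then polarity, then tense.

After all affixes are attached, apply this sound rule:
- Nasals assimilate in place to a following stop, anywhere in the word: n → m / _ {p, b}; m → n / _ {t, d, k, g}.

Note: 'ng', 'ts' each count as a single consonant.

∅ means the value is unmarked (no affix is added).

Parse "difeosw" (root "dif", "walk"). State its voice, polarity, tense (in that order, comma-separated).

active, affirmative, future

Segment: dif-e-os-w.
voice: -e → active.
polarity: -os → affirmative.
tense: -w → future.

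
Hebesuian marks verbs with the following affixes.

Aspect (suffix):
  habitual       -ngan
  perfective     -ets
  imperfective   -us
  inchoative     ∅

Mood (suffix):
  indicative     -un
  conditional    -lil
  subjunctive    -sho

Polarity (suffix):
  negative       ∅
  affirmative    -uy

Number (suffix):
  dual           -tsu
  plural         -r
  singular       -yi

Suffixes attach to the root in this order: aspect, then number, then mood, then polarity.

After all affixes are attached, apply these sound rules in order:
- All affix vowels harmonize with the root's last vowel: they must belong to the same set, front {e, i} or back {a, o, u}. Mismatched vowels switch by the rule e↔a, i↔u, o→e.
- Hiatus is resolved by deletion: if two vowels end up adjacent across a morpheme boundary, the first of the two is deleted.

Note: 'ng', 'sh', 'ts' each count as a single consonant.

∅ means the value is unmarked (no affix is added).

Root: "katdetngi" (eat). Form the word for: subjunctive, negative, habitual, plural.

katdetngingenrshe

Attach aspect habitual -ngan → katdetngingan.
Attach number plural -r → katdetnginganr.
Attach mood subjunctive -sho → katdetnginganrsho.
polarity = negative: zero marking, form stays katdetnginganrsho.
Apply vowel harmony: katdetnginganrsho → katdetngingenrshe.
Vowel deletion: no change.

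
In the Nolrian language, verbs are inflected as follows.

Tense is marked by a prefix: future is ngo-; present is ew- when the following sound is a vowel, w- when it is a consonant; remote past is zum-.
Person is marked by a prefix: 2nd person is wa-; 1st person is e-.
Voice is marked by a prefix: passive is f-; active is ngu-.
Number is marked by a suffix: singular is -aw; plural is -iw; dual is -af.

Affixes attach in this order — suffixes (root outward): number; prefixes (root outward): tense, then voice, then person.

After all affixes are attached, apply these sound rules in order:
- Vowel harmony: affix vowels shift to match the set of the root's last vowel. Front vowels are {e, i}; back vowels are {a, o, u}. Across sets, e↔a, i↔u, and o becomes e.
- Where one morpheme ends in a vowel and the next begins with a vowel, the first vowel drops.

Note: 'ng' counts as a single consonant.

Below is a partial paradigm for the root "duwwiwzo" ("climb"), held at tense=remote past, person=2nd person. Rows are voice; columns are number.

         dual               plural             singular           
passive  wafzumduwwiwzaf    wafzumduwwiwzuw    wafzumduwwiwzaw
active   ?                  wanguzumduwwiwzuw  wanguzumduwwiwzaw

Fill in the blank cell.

Attach tense remote past zum- → zumduwwiwzo.
Attach number dual -af → zumduwwiwzoaf.
Attach voice active ngu- → nguzumduwwiwzoaf.
Attach person 2nd person wa- → wanguzumduwwiwzoaf.
Vowel harmony: no change.
Apply vowel deletion: wanguzumduwwiwzoaf → wanguzumduwwiwzaf.

wanguzumduwwiwzaf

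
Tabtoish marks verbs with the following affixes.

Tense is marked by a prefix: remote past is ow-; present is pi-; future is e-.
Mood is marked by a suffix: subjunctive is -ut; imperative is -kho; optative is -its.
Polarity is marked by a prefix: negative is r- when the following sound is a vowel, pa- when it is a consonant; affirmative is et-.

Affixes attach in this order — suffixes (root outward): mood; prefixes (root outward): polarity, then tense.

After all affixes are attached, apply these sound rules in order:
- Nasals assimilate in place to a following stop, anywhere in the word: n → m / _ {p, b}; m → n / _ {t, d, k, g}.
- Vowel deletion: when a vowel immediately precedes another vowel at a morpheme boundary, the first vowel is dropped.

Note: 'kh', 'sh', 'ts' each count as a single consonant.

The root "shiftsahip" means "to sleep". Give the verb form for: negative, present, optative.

Attach polarity negative pa- (before consonant 'sh') → pashiftsahip.
Attach mood optative -its → pashiftsahipits.
Attach tense present pi- → pipashiftsahipits.
Nasal assimilation: no change.
Vowel deletion: no change.

pipashiftsahipits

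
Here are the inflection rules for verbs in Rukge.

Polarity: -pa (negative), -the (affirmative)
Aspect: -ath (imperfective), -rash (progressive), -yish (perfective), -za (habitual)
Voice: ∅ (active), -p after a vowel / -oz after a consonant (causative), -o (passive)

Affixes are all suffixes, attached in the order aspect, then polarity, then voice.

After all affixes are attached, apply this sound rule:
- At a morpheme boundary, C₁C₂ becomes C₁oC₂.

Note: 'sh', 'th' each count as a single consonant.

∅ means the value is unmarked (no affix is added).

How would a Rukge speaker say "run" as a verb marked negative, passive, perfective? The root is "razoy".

Attach aspect perfective -yish → razoyyish.
Attach polarity negative -pa → razoyyishpa.
Attach voice passive -o → razoyyishpao.
Apply epenthesis: razoyyishpao → razoyoyishopao.

razoyoyishopao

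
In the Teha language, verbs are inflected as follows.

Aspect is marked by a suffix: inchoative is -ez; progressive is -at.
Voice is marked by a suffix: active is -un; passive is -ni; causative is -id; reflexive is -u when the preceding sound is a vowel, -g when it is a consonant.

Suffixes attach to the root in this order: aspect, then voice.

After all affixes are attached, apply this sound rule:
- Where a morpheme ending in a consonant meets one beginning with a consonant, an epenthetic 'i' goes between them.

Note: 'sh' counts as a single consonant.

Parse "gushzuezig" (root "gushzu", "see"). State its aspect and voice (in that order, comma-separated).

Segment: gushzu-ez-g.
aspect: -ez → inchoative.
voice: -u/g → reflexive.

inchoative, reflexive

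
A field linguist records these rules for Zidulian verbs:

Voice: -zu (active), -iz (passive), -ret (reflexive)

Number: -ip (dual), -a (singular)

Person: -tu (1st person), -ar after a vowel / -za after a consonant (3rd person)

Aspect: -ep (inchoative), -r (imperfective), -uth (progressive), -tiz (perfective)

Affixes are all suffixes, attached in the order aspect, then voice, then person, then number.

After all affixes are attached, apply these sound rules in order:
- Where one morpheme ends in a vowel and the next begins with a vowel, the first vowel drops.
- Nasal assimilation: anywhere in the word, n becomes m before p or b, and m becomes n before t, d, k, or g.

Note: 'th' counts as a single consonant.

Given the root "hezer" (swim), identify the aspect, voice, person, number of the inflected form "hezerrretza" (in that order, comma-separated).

imperfective, reflexive, 3rd person, singular

Segment: hezer-r-ret-za-a.
aspect: -r → imperfective.
voice: -ret → reflexive.
person: -ar/za → 3rd person.
number: -a → singular.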